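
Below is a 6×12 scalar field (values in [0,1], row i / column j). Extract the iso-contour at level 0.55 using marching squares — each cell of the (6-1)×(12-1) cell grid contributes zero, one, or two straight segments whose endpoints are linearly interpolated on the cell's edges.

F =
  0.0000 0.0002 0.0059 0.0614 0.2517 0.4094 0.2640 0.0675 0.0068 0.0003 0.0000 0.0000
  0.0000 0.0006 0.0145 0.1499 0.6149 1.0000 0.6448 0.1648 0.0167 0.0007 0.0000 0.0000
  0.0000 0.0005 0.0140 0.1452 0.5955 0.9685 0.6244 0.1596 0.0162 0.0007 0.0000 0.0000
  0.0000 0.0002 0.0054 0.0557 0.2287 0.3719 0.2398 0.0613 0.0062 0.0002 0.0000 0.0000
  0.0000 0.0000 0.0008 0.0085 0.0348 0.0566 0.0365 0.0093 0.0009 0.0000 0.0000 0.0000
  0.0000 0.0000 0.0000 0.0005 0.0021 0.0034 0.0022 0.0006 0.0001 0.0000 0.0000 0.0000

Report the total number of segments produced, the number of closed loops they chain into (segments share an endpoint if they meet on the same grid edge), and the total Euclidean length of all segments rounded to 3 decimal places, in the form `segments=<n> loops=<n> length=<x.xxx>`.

segments=10 loops=1 length=7.515

cell (0,3): code 0100 → (0.821,4.000)–(1.000,3.860)
cell (0,4): code 1100 → (0.238,5.000)–(0.821,4.000)
cell (0,5): code 1100 → (0.751,6.000)–(0.238,5.000)
cell (0,6): code 1000 → (1.000,6.197)–(0.751,6.000)
cell (1,3): code 0110 → (1.000,3.860)–(2.000,3.899)
cell (1,6): code 1001 → (2.000,6.160)–(1.000,6.197)
cell (2,3): code 0010 → (2.000,3.899)–(2.124,4.000)
cell (2,4): code 0011 → (2.124,4.000)–(2.701,5.000)
cell (2,5): code 0011 → (2.701,5.000)–(2.193,6.000)
cell (2,6): code 0001 → (2.193,6.000)–(2.000,6.160)
total: 10 segments, chained into 1 closed loop(s), length Σ = 7.514983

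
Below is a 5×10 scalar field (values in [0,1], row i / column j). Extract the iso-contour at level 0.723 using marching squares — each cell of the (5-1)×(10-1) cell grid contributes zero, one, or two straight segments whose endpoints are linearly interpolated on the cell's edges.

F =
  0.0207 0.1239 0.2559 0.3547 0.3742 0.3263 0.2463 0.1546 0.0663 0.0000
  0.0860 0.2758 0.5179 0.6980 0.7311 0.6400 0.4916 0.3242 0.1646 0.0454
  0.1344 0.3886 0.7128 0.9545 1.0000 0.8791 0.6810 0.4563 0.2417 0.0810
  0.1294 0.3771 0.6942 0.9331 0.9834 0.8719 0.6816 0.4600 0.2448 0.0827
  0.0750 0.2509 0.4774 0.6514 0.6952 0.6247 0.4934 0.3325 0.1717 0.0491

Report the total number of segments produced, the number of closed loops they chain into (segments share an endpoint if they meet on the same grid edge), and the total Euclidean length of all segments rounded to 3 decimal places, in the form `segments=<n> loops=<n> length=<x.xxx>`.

cell (0,3): code 0100 → (0.977,4.000)–(1.000,3.755)
cell (0,4): code 1000 → (1.000,4.089)–(0.977,4.000)
cell (1,2): code 0100 → (1.097,3.000)–(2.000,2.042)
cell (1,3): code 1110 → (1.000,3.755)–(1.097,3.000)
cell (1,4): code 1101 → (1.347,5.000)–(1.000,4.089)
cell (1,5): code 1000 → (2.000,5.788)–(1.347,5.000)
cell (2,2): code 0110 → (2.000,2.042)–(3.000,2.121)
cell (2,5): code 1001 → (3.000,5.782)–(2.000,5.788)
cell (3,2): code 0010 → (3.000,2.121)–(3.746,3.000)
cell (3,3): code 0011 → (3.746,3.000)–(3.904,4.000)
cell (3,4): code 0011 → (3.904,4.000)–(3.602,5.000)
cell (3,5): code 0001 → (3.602,5.000)–(3.000,5.782)
total: 12 segments, chained into 1 closed loop(s), length Σ = 10.613775

segments=12 loops=1 length=10.614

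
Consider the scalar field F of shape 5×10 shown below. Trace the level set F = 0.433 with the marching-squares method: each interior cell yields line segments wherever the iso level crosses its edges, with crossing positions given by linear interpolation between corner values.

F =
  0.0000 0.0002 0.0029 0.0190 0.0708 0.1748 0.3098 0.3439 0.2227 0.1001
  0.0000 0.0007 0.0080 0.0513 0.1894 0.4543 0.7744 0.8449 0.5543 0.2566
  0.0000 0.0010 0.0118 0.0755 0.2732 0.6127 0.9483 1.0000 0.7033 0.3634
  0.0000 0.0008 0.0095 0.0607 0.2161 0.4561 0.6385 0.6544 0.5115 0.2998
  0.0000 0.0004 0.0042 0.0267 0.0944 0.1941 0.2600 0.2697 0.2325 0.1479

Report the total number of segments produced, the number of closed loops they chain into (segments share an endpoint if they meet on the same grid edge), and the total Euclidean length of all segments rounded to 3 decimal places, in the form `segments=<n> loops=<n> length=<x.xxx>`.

cell (0,4): code 0100 → (0.924,5.000)–(1.000,4.920)
cell (0,5): code 1100 → (0.265,6.000)–(0.924,5.000)
cell (0,6): code 1100 → (0.178,7.000)–(0.265,6.000)
cell (0,7): code 1100 → (0.634,8.000)–(0.178,7.000)
cell (0,8): code 1000 → (1.000,8.407)–(0.634,8.000)
cell (1,4): code 0110 → (1.000,4.920)–(2.000,4.471)
cell (1,8): code 1001 → (2.000,8.795)–(1.000,8.407)
cell (2,4): code 0110 → (2.000,4.471)–(3.000,4.904)
cell (2,8): code 1001 → (3.000,8.371)–(2.000,8.795)
cell (3,4): code 0010 → (3.000,4.904)–(3.088,5.000)
cell (3,5): code 0011 → (3.088,5.000)–(3.543,6.000)
cell (3,6): code 0011 → (3.543,6.000)–(3.576,7.000)
cell (3,7): code 0011 → (3.576,7.000)–(3.281,8.000)
cell (3,8): code 0001 → (3.281,8.000)–(3.000,8.371)
total: 14 segments, chained into 1 closed loop(s), length Σ = 12.040988

segments=14 loops=1 length=12.041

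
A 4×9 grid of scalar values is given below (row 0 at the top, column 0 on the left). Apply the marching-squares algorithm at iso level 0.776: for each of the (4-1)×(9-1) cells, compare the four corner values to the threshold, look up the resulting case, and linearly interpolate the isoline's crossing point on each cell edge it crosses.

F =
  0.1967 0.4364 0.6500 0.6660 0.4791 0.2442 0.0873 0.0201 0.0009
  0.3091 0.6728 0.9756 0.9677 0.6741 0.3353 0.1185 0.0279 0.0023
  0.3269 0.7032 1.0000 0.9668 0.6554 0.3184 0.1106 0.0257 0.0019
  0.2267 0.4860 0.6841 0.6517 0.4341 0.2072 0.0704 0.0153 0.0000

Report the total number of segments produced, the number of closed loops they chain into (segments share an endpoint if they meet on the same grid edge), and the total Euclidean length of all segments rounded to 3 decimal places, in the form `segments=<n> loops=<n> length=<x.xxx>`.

segments=8 loops=1 length=7.719

cell (0,1): code 0100 → (0.387,2.000)–(1.000,1.341)
cell (0,2): code 1100 → (0.365,3.000)–(0.387,2.000)
cell (0,3): code 1000 → (1.000,3.653)–(0.365,3.000)
cell (1,1): code 0110 → (1.000,1.341)–(2.000,1.245)
cell (1,3): code 1001 → (2.000,3.613)–(1.000,3.653)
cell (2,1): code 0010 → (2.000,1.245)–(2.709,2.000)
cell (2,2): code 0011 → (2.709,2.000)–(2.606,3.000)
cell (2,3): code 0001 → (2.606,3.000)–(2.000,3.613)
total: 8 segments, chained into 1 closed loop(s), length Σ = 7.719213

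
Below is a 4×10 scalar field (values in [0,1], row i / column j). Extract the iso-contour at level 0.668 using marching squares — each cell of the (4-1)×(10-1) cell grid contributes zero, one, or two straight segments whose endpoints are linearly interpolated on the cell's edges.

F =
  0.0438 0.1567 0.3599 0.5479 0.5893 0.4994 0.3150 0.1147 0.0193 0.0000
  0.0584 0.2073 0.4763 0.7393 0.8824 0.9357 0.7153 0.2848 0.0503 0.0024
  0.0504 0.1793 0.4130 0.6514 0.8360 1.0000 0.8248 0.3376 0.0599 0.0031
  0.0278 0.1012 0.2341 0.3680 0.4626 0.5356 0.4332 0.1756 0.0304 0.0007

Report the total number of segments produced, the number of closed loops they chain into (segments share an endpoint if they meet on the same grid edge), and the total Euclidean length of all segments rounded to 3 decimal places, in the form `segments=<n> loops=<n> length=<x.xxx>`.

cell (0,2): code 0100 → (0.627,3.000)–(1.000,2.729)
cell (0,3): code 1100 → (0.269,4.000)–(0.627,3.000)
cell (0,4): code 1100 → (0.386,5.000)–(0.269,4.000)
cell (0,5): code 1100 → (0.882,6.000)–(0.386,5.000)
cell (0,6): code 1000 → (1.000,6.110)–(0.882,6.000)
cell (1,2): code 0010 → (1.000,2.729)–(1.811,3.000)
cell (1,3): code 0111 → (1.811,3.000)–(2.000,3.090)
cell (1,6): code 1001 → (2.000,6.322)–(1.000,6.110)
cell (2,3): code 0010 → (2.000,3.090)–(2.450,4.000)
cell (2,4): code 0011 → (2.450,4.000)–(2.715,5.000)
cell (2,5): code 0011 → (2.715,5.000)–(2.400,6.000)
cell (2,6): code 0001 → (2.400,6.000)–(2.000,6.322)
total: 12 segments, chained into 1 closed loop(s), length Σ = 9.505845

segments=12 loops=1 length=9.506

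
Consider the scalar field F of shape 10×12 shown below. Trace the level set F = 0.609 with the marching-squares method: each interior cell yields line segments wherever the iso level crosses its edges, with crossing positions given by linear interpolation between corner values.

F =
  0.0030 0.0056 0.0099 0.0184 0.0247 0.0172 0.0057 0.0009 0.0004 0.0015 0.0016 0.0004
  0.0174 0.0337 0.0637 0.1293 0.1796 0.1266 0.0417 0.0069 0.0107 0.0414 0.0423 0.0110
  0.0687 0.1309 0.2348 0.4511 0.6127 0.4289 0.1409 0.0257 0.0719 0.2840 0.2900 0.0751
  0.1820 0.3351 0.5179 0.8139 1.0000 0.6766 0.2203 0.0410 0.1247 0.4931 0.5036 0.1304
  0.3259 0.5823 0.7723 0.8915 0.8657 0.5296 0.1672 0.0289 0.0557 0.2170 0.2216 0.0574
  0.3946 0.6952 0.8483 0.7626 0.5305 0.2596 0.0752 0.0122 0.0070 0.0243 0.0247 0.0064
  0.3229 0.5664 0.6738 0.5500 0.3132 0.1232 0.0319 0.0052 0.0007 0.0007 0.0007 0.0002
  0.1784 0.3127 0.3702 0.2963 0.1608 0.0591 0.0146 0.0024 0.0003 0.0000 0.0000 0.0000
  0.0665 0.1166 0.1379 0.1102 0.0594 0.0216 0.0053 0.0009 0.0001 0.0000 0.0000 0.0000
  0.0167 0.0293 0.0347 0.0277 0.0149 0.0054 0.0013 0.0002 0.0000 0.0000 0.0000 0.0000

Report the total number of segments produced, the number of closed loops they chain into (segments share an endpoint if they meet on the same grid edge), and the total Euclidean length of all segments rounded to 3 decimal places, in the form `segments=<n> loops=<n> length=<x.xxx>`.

segments=20 loops=1 length=12.722

cell (1,3): code 0100 → (1.991,4.000)–(2.000,3.977)
cell (1,4): code 1000 → (2.000,4.020)–(1.991,4.000)
cell (2,2): code 0100 → (2.435,3.000)–(3.000,2.308)
cell (2,3): code 1110 → (2.000,3.977)–(2.435,3.000)
cell (2,4): code 1101 → (2.727,5.000)–(2.000,4.020)
cell (2,5): code 1000 → (3.000,5.148)–(2.727,5.000)
cell (3,1): code 0100 → (3.358,2.000)–(4.000,1.141)
cell (3,2): code 1110 → (3.000,2.308)–(3.358,2.000)
cell (3,4): code 1011 → (4.000,4.764)–(3.460,5.000)
cell (3,5): code 0001 → (3.460,5.000)–(3.000,5.148)
cell (4,0): code 0100 → (4.236,1.000)–(5.000,0.713)
cell (4,1): code 1110 → (4.000,1.141)–(4.236,1.000)
cell (4,3): code 1011 → (5.000,3.662)–(4.766,4.000)
cell (4,4): code 0001 → (4.766,4.000)–(4.000,4.764)
cell (5,0): code 0010 → (5.000,0.713)–(5.669,1.000)
cell (5,1): code 0111 → (5.669,1.000)–(6.000,1.397)
cell (5,2): code 1011 → (6.000,2.523)–(5.722,3.000)
cell (5,3): code 0001 → (5.722,3.000)–(5.000,3.662)
cell (6,1): code 0010 → (6.000,1.397)–(6.213,2.000)
cell (6,2): code 0001 → (6.213,2.000)–(6.000,2.523)
total: 20 segments, chained into 1 closed loop(s), length Σ = 12.722325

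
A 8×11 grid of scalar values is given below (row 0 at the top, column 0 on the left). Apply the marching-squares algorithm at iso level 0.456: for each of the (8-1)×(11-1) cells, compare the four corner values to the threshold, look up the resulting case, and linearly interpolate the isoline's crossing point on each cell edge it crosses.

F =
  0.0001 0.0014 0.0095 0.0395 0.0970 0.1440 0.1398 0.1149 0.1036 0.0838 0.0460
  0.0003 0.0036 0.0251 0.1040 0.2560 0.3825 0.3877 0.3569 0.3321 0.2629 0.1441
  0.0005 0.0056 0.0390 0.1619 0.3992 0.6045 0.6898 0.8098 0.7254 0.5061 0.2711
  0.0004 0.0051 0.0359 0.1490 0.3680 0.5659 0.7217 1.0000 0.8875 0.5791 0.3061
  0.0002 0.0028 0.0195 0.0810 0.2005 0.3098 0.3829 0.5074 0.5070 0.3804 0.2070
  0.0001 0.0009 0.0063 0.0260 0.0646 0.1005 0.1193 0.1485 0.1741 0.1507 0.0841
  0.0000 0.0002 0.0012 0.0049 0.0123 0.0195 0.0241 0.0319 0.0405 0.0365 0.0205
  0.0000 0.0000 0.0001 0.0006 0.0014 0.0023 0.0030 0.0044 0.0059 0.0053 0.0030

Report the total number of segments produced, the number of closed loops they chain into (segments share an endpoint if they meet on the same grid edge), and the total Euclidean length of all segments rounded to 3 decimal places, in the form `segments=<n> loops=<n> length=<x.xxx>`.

cell (1,4): code 0100 → (1.331,5.000)–(2.000,4.277)
cell (1,5): code 1100 → (1.226,6.000)–(1.331,5.000)
cell (1,6): code 1100 → (1.219,7.000)–(1.226,6.000)
cell (1,7): code 1100 → (1.315,8.000)–(1.219,7.000)
cell (1,8): code 1100 → (1.794,9.000)–(1.315,8.000)
cell (1,9): code 1000 → (2.000,9.213)–(1.794,9.000)
cell (2,4): code 0110 → (2.000,4.277)–(3.000,4.445)
cell (2,9): code 1001 → (3.000,9.451)–(2.000,9.213)
cell (3,4): code 0010 → (3.000,4.445)–(3.429,5.000)
cell (3,5): code 0011 → (3.429,5.000)–(3.784,6.000)
cell (3,6): code 0111 → (3.784,6.000)–(4.000,6.587)
cell (3,8): code 1011 → (4.000,8.403)–(3.620,9.000)
cell (3,9): code 0001 → (3.620,9.000)–(3.000,9.451)
cell (4,6): code 0010 → (4.000,6.587)–(4.143,7.000)
cell (4,7): code 0011 → (4.143,7.000)–(4.153,8.000)
cell (4,8): code 0001 → (4.153,8.000)–(4.000,8.403)
total: 16 segments, chained into 1 closed loop(s), length Σ = 13.173366

segments=16 loops=1 length=13.173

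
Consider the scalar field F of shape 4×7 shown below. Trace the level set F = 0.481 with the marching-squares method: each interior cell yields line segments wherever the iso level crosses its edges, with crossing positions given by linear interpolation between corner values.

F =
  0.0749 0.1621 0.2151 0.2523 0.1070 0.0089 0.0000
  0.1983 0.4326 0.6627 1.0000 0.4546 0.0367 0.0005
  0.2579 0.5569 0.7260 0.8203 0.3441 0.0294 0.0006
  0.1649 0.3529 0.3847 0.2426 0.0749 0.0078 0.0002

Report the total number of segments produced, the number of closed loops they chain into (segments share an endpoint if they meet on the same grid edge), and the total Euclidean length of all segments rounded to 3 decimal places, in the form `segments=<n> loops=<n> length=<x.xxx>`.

segments=10 loops=1 length=8.679

cell (0,1): code 0100 → (0.594,2.000)–(1.000,1.210)
cell (0,2): code 1100 → (0.306,3.000)–(0.594,2.000)
cell (0,3): code 1000 → (1.000,3.952)–(0.306,3.000)
cell (1,0): code 0100 → (1.389,1.000)–(2.000,0.746)
cell (1,1): code 1110 → (1.000,1.210)–(1.389,1.000)
cell (1,3): code 1001 → (2.000,3.713)–(1.000,3.952)
cell (2,0): code 0010 → (2.000,0.746)–(2.372,1.000)
cell (2,1): code 0011 → (2.372,1.000)–(2.718,2.000)
cell (2,2): code 0011 → (2.718,2.000)–(2.587,3.000)
cell (2,3): code 0001 → (2.587,3.000)–(2.000,3.713)
total: 10 segments, chained into 1 closed loop(s), length Σ = 8.678836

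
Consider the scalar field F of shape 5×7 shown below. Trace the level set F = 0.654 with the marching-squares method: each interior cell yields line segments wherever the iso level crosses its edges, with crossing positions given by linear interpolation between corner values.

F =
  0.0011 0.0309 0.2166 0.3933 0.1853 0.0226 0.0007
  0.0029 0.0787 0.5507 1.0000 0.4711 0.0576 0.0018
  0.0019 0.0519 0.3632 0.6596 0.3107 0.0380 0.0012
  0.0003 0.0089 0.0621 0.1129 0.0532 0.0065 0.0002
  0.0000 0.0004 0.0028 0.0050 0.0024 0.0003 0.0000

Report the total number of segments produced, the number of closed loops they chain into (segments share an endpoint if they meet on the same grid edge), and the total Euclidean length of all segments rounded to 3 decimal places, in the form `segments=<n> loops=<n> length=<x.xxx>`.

segments=6 loops=1 length=4.304

cell (0,2): code 0100 → (0.430,3.000)–(1.000,2.230)
cell (0,3): code 1000 → (1.000,3.654)–(0.430,3.000)
cell (1,2): code 0110 → (1.000,2.230)–(2.000,2.981)
cell (1,3): code 1001 → (2.000,3.016)–(1.000,3.654)
cell (2,2): code 0010 → (2.000,2.981)–(2.010,3.000)
cell (2,3): code 0001 → (2.010,3.000)–(2.000,3.016)
total: 6 segments, chained into 1 closed loop(s), length Σ = 4.303649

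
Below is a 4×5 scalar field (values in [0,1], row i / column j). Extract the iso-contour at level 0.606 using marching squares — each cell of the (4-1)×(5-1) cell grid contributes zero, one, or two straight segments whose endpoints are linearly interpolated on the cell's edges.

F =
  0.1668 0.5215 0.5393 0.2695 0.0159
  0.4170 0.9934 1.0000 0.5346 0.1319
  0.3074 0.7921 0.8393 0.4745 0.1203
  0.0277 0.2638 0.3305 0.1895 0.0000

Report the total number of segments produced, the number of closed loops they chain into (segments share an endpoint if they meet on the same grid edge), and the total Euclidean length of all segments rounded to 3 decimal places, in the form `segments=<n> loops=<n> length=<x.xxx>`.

segments=8 loops=1 length=7.640

cell (0,0): code 0100 → (0.179,1.000)–(1.000,0.328)
cell (0,1): code 1100 → (0.145,2.000)–(0.179,1.000)
cell (0,2): code 1000 → (1.000,2.847)–(0.145,2.000)
cell (1,0): code 0110 → (1.000,0.328)–(2.000,0.616)
cell (1,2): code 1001 → (2.000,2.640)–(1.000,2.847)
cell (2,0): code 0010 → (2.000,0.616)–(2.352,1.000)
cell (2,1): code 0011 → (2.352,1.000)–(2.459,2.000)
cell (2,2): code 0001 → (2.459,2.000)–(2.000,2.640)
total: 8 segments, chained into 1 closed loop(s), length Σ = 7.640445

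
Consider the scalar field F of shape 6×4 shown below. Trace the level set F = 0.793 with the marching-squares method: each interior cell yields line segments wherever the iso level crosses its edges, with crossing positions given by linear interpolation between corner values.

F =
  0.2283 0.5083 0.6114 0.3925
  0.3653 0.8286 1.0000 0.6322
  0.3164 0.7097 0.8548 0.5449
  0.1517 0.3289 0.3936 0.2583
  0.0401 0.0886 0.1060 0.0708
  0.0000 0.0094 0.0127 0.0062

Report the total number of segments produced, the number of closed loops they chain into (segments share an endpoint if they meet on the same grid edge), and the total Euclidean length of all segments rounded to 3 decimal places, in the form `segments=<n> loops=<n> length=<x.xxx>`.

segments=8 loops=1 length=4.961

cell (0,0): code 0100 → (0.889,1.000)–(1.000,0.923)
cell (0,1): code 1100 → (0.467,2.000)–(0.889,1.000)
cell (0,2): code 1000 → (1.000,2.563)–(0.467,2.000)
cell (1,0): code 0010 → (1.000,0.923)–(1.299,1.000)
cell (1,1): code 0111 → (1.299,1.000)–(2.000,1.574)
cell (1,2): code 1001 → (2.000,2.199)–(1.000,2.563)
cell (2,1): code 0010 → (2.000,1.574)–(2.134,2.000)
cell (2,2): code 0001 → (2.134,2.000)–(2.000,2.199)
total: 8 segments, chained into 1 closed loop(s), length Σ = 4.960860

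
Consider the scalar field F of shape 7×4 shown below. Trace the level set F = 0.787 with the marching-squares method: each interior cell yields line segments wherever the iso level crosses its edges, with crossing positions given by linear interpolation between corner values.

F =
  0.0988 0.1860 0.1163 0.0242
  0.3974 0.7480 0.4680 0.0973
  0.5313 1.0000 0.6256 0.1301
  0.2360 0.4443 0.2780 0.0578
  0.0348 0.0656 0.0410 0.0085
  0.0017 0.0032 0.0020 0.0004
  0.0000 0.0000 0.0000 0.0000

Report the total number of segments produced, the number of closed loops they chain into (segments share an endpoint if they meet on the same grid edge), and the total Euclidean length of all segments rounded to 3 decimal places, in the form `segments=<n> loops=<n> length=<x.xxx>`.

cell (1,0): code 0100 → (1.155,1.000)–(2.000,0.546)
cell (1,1): code 1000 → (2.000,1.569)–(1.155,1.000)
cell (2,0): code 0010 → (2.000,0.546)–(2.383,1.000)
cell (2,1): code 0001 → (2.383,1.000)–(2.000,1.569)
total: 4 segments, chained into 1 closed loop(s), length Σ = 3.259024

segments=4 loops=1 length=3.259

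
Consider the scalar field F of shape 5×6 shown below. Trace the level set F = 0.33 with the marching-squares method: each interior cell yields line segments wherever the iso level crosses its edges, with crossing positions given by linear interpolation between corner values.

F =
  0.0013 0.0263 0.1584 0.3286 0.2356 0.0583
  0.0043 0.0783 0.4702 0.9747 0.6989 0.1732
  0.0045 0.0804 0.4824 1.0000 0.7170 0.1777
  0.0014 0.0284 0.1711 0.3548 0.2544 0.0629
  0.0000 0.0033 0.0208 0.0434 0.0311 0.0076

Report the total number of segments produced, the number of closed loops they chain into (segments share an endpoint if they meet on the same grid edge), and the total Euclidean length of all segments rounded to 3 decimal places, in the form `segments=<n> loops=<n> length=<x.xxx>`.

cell (0,1): code 0100 → (0.550,2.000)–(1.000,1.642)
cell (0,2): code 1100 → (0.002,3.000)–(0.550,2.000)
cell (0,3): code 1100 → (0.204,4.000)–(0.002,3.000)
cell (0,4): code 1000 → (1.000,4.702)–(0.204,4.000)
cell (1,1): code 0110 → (1.000,1.642)–(2.000,1.621)
cell (1,4): code 1001 → (2.000,4.718)–(1.000,4.702)
cell (2,1): code 0010 → (2.000,1.621)–(2.490,2.000)
cell (2,2): code 0111 → (2.490,2.000)–(3.000,2.865)
cell (2,3): code 1011 → (3.000,3.247)–(2.837,4.000)
cell (2,4): code 0001 → (2.837,4.000)–(2.000,4.718)
cell (3,2): code 0010 → (3.000,2.865)–(3.080,3.000)
cell (3,3): code 0001 → (3.080,3.000)–(3.000,3.247)
total: 12 segments, chained into 1 closed loop(s), length Σ = 9.709338

segments=12 loops=1 length=9.709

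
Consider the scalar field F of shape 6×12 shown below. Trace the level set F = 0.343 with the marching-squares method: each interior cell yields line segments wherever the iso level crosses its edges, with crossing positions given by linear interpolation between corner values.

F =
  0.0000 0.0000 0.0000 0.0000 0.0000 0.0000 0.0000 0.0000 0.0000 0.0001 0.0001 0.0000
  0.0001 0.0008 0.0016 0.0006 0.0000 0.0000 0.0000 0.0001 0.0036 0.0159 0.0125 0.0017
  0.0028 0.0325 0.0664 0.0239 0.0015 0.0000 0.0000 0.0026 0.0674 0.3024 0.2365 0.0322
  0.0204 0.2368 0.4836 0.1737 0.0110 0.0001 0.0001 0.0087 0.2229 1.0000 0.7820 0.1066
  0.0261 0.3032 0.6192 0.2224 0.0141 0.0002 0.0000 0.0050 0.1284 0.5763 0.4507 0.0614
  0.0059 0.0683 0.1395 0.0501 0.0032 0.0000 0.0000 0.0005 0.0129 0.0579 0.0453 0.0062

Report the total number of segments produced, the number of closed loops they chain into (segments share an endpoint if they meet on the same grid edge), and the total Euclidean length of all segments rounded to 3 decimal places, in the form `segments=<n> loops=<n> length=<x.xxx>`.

segments=14 loops=2 length=12.768

cell (2,1): code 0100 → (2.663,2.000)–(3.000,1.430)
cell (2,2): code 1000 → (3.000,2.454)–(2.663,2.000)
cell (2,8): code 0100 → (2.058,9.000)–(3.000,8.155)
cell (2,9): code 1100 → (2.195,10.000)–(2.058,9.000)
cell (2,10): code 1000 → (3.000,10.650)–(2.195,10.000)
cell (3,1): code 0110 → (3.000,1.430)–(4.000,1.126)
cell (3,2): code 1001 → (4.000,2.696)–(3.000,2.454)
cell (3,8): code 0110 → (3.000,8.155)–(4.000,8.479)
cell (3,10): code 1001 → (4.000,10.277)–(3.000,10.650)
cell (4,1): code 0010 → (4.000,1.126)–(4.576,2.000)
cell (4,2): code 0001 → (4.576,2.000)–(4.000,2.696)
cell (4,8): code 0010 → (4.000,8.479)–(4.450,9.000)
cell (4,9): code 0011 → (4.450,9.000)–(4.266,10.000)
cell (4,10): code 0001 → (4.266,10.000)–(4.000,10.277)
total: 14 segments, chained into 2 closed loop(s), length Σ = 12.768292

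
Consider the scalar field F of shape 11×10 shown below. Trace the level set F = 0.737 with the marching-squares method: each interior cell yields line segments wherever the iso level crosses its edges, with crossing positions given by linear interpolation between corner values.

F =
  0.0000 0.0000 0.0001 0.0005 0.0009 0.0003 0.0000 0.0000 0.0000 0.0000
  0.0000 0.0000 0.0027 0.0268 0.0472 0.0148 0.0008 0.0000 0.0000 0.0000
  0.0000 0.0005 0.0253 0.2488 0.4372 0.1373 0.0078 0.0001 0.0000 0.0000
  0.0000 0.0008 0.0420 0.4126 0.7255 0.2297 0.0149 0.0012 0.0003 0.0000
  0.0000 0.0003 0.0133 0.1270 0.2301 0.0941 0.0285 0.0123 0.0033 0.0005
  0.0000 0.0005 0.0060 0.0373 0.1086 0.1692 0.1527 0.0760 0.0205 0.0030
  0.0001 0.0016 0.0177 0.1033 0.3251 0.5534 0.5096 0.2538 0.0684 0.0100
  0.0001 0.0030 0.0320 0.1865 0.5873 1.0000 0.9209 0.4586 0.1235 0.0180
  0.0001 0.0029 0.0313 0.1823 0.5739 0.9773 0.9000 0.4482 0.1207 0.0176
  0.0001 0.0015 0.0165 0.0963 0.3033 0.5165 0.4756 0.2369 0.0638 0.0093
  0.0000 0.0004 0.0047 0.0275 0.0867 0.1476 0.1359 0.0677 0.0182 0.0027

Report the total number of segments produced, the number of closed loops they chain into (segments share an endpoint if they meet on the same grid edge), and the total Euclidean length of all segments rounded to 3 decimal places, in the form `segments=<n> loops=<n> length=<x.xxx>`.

cell (6,4): code 0100 → (6.411,5.000)–(7.000,4.363)
cell (6,5): code 1100 → (6.553,6.000)–(6.411,5.000)
cell (6,6): code 1000 → (7.000,6.398)–(6.553,6.000)
cell (7,4): code 0110 → (7.000,4.363)–(8.000,4.404)
cell (7,6): code 1001 → (8.000,6.361)–(7.000,6.398)
cell (8,4): code 0010 → (8.000,4.404)–(8.521,5.000)
cell (8,5): code 0011 → (8.521,5.000)–(8.384,6.000)
cell (8,6): code 0001 → (8.384,6.000)–(8.000,6.361)
total: 8 segments, chained into 1 closed loop(s), length Σ = 6.805754

segments=8 loops=1 length=6.806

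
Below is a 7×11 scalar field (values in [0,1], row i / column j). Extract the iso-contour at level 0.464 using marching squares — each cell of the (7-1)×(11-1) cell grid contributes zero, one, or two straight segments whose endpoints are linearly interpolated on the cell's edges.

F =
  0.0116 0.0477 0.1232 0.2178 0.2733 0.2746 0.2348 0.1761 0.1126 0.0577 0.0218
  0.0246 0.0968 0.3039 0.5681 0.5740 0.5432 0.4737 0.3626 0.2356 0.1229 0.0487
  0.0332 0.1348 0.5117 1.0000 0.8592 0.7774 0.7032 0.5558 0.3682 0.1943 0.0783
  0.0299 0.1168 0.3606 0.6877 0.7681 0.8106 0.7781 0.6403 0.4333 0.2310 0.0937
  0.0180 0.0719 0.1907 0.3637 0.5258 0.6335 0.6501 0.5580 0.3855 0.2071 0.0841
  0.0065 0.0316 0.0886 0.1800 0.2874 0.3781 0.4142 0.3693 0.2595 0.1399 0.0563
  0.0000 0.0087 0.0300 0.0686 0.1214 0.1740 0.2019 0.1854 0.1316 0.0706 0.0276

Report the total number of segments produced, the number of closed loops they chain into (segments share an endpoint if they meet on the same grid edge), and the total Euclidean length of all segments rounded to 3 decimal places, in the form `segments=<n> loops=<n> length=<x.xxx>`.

cell (0,2): code 0100 → (0.703,3.000)–(1.000,2.606)
cell (0,3): code 1100 → (0.634,4.000)–(0.703,3.000)
cell (0,4): code 1100 → (0.705,5.000)–(0.634,4.000)
cell (0,5): code 1100 → (0.959,6.000)–(0.705,5.000)
cell (0,6): code 1000 → (1.000,6.087)–(0.959,6.000)
cell (1,1): code 0100 → (1.770,2.000)–(2.000,1.873)
cell (1,2): code 1110 → (1.000,2.606)–(1.770,2.000)
cell (1,6): code 1101 → (1.525,7.000)–(1.000,6.087)
cell (1,7): code 1000 → (2.000,7.489)–(1.525,7.000)
cell (2,1): code 0010 → (2.000,1.873)–(2.316,2.000)
cell (2,2): code 0111 → (2.316,2.000)–(3.000,2.316)
cell (2,7): code 1001 → (3.000,7.852)–(2.000,7.489)
cell (3,2): code 0010 → (3.000,2.316)–(3.690,3.000)
cell (3,3): code 0111 → (3.690,3.000)–(4.000,3.619)
cell (3,7): code 1001 → (4.000,7.545)–(3.000,7.852)
cell (4,3): code 0010 → (4.000,3.619)–(4.259,4.000)
cell (4,4): code 0011 → (4.259,4.000)–(4.664,5.000)
cell (4,5): code 0011 → (4.664,5.000)–(4.789,6.000)
cell (4,6): code 0011 → (4.789,6.000)–(4.498,7.000)
cell (4,7): code 0001 → (4.498,7.000)–(4.000,7.545)
total: 20 segments, chained into 1 closed loop(s), length Σ = 15.798187

segments=20 loops=1 length=15.798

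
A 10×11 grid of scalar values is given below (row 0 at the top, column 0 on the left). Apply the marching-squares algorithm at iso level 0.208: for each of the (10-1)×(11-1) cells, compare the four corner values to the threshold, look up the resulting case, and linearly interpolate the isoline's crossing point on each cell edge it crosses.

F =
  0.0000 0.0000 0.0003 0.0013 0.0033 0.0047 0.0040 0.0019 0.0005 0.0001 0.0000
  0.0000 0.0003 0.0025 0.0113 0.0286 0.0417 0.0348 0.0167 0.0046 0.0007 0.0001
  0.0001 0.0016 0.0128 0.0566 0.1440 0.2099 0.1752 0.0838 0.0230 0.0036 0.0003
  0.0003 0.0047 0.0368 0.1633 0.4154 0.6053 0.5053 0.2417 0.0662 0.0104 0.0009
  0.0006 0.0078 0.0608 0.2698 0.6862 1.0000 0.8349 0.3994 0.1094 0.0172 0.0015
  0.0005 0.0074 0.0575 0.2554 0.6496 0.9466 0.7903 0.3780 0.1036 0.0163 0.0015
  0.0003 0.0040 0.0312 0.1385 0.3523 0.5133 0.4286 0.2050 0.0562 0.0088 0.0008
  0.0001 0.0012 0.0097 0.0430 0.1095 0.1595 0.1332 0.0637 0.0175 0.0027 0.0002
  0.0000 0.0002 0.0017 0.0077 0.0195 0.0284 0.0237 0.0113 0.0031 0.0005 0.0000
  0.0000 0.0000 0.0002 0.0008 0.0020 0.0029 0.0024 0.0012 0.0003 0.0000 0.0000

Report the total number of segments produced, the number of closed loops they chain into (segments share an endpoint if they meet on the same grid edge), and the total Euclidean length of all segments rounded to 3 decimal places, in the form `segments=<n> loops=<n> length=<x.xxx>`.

cell (1,4): code 0100 → (1.989,5.000)–(2.000,4.971)
cell (1,5): code 1000 → (2.000,5.055)–(1.989,5.000)
cell (2,3): code 0100 → (2.236,4.000)–(3.000,3.177)
cell (2,4): code 1110 → (2.000,4.971)–(2.236,4.000)
cell (2,5): code 1101 → (2.099,6.000)–(2.000,5.055)
cell (2,6): code 1100 → (2.787,7.000)–(2.099,6.000)
cell (2,7): code 1000 → (3.000,7.192)–(2.787,7.000)
cell (3,2): code 0100 → (3.420,3.000)–(4.000,2.704)
cell (3,3): code 1110 → (3.000,3.177)–(3.420,3.000)
cell (3,7): code 1001 → (4.000,7.660)–(3.000,7.192)
cell (4,2): code 0110 → (4.000,2.704)–(5.000,2.760)
cell (4,7): code 1001 → (5.000,7.620)–(4.000,7.660)
cell (5,2): code 0010 → (5.000,2.760)–(5.405,3.000)
cell (5,3): code 0111 → (5.405,3.000)–(6.000,3.325)
cell (5,6): code 1011 → (6.000,6.987)–(5.983,7.000)
cell (5,7): code 0001 → (5.983,7.000)–(5.000,7.620)
cell (6,3): code 0010 → (6.000,3.325)–(6.594,4.000)
cell (6,4): code 0011 → (6.594,4.000)–(6.863,5.000)
cell (6,5): code 0011 → (6.863,5.000)–(6.747,6.000)
cell (6,6): code 0001 → (6.747,6.000)–(6.000,6.987)
total: 20 segments, chained into 1 closed loop(s), length Σ = 15.384339

segments=20 loops=1 length=15.384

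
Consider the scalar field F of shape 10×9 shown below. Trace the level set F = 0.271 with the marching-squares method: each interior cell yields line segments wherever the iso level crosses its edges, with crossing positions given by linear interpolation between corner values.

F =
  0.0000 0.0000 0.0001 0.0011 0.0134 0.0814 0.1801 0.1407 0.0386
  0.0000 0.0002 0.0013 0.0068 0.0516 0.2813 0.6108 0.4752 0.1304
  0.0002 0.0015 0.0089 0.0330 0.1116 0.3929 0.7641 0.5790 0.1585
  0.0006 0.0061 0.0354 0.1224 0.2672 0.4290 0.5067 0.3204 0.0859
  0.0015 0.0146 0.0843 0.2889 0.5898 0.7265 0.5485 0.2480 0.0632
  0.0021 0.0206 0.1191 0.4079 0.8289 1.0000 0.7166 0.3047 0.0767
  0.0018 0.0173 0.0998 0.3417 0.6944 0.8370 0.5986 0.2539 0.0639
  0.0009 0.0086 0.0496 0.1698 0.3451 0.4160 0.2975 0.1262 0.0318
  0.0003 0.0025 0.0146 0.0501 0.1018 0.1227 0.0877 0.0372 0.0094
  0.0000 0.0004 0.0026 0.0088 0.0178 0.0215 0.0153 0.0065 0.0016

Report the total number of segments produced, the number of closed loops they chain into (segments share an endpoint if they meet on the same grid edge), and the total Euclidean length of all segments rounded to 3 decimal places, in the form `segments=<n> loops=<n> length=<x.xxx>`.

cell (0,4): code 0100 → (0.948,5.000)–(1.000,4.955)
cell (0,5): code 1100 → (0.211,6.000)–(0.948,5.000)
cell (0,6): code 1100 → (0.390,7.000)–(0.211,6.000)
cell (0,7): code 1000 → (1.000,7.592)–(0.390,7.000)
cell (1,4): code 0110 → (1.000,4.955)–(2.000,4.567)
cell (1,7): code 1001 → (2.000,7.732)–(1.000,7.592)
cell (2,4): code 0110 → (2.000,4.567)–(3.000,4.023)
cell (2,7): code 1001 → (3.000,7.211)–(2.000,7.732)
cell (3,2): code 0100 → (3.892,3.000)–(4.000,2.913)
cell (3,3): code 1100 → (3.012,4.000)–(3.892,3.000)
cell (3,4): code 1110 → (3.000,4.023)–(3.012,4.000)
cell (3,6): code 1011 → (4.000,6.923)–(3.682,7.000)
cell (3,7): code 0001 → (3.682,7.000)–(3.000,7.211)
cell (4,2): code 0110 → (4.000,2.913)–(5.000,2.526)
cell (4,6): code 1101 → (4.406,7.000)–(4.000,6.923)
cell (4,7): code 1000 → (5.000,7.148)–(4.406,7.000)
cell (5,2): code 0110 → (5.000,2.526)–(6.000,2.708)
cell (5,6): code 1011 → (6.000,6.950)–(5.663,7.000)
cell (5,7): code 0001 → (5.663,7.000)–(5.000,7.148)
cell (6,2): code 0010 → (6.000,2.708)–(6.411,3.000)
cell (6,3): code 0111 → (6.411,3.000)–(7.000,3.577)
cell (6,6): code 1001 → (7.000,6.155)–(6.000,6.950)
cell (7,3): code 0010 → (7.000,3.577)–(7.305,4.000)
cell (7,4): code 0011 → (7.305,4.000)–(7.494,5.000)
cell (7,5): code 0011 → (7.494,5.000)–(7.126,6.000)
cell (7,6): code 0001 → (7.126,6.000)–(7.000,6.155)
total: 26 segments, chained into 1 closed loop(s), length Σ = 19.608804

segments=26 loops=1 length=19.609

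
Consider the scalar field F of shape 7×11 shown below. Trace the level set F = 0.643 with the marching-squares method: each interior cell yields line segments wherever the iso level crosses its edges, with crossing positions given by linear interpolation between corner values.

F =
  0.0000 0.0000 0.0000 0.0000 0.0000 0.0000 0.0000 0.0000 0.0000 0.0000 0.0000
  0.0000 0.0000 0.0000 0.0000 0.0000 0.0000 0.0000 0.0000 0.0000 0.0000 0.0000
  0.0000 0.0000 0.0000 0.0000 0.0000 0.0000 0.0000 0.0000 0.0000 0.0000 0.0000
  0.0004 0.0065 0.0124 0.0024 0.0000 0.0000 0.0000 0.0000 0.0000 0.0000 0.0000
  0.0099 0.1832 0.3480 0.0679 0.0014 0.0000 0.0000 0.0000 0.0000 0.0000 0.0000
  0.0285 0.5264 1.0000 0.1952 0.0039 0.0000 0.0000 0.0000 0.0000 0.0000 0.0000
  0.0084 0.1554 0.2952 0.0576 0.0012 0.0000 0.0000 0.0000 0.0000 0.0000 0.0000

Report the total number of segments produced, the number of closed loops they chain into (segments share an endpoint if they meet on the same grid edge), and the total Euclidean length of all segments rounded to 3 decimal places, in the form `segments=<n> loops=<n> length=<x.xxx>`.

segments=4 loops=1 length=3.218

cell (4,1): code 0100 → (4.452,2.000)–(5.000,1.246)
cell (4,2): code 1000 → (5.000,2.444)–(4.452,2.000)
cell (5,1): code 0010 → (5.000,1.246)–(5.507,2.000)
cell (5,2): code 0001 → (5.507,2.000)–(5.000,2.444)
total: 4 segments, chained into 1 closed loop(s), length Σ = 3.217841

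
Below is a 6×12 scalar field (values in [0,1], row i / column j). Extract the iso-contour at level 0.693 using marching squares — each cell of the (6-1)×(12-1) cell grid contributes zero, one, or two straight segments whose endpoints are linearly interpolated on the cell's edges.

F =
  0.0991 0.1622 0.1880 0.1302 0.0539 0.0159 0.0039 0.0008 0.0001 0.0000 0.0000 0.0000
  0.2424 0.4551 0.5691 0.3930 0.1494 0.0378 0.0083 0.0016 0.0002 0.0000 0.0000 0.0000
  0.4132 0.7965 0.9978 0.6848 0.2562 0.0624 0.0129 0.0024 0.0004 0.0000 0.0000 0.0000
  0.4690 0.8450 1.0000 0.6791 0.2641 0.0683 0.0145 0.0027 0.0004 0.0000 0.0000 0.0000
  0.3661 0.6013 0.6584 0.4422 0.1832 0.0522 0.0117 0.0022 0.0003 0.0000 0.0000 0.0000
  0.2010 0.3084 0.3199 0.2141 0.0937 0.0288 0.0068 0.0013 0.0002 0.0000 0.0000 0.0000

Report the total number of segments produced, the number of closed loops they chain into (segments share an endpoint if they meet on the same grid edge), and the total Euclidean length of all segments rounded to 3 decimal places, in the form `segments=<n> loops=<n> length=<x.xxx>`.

segments=8 loops=1 length=7.794

cell (1,0): code 0100 → (1.697,1.000)–(2.000,0.730)
cell (1,1): code 1100 → (1.289,2.000)–(1.697,1.000)
cell (1,2): code 1000 → (2.000,2.974)–(1.289,2.000)
cell (2,0): code 0110 → (2.000,0.730)–(3.000,0.596)
cell (2,2): code 1001 → (3.000,2.957)–(2.000,2.974)
cell (3,0): code 0010 → (3.000,0.596)–(3.624,1.000)
cell (3,1): code 0011 → (3.624,1.000)–(3.899,2.000)
cell (3,2): code 0001 → (3.899,2.000)–(3.000,2.957)
total: 8 segments, chained into 1 closed loop(s), length Σ = 7.793785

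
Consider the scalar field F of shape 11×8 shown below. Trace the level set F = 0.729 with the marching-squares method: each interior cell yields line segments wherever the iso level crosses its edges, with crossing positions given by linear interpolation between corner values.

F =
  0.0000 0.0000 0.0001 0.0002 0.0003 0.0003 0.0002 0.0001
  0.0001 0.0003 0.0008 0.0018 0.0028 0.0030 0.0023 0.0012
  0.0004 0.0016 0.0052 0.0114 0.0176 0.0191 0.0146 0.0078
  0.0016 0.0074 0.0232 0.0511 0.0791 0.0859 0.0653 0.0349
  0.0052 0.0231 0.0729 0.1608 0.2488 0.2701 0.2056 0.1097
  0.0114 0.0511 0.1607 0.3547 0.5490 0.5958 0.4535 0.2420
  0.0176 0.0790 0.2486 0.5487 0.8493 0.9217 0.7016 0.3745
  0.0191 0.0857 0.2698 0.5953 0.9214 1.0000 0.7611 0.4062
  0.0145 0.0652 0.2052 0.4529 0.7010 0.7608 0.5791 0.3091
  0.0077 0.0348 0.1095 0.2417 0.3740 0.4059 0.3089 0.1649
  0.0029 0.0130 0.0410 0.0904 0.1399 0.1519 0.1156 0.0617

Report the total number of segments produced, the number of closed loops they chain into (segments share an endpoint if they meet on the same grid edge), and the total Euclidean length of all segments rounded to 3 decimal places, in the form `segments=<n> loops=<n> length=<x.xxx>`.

cell (5,3): code 0100 → (5.599,4.000)–(6.000,3.600)
cell (5,4): code 1100 → (5.409,5.000)–(5.599,4.000)
cell (5,5): code 1000 → (6.000,5.876)–(5.409,5.000)
cell (6,3): code 0110 → (6.000,3.600)–(7.000,3.410)
cell (6,5): code 1101 → (6.461,6.000)–(6.000,5.876)
cell (6,6): code 1000 → (7.000,6.090)–(6.461,6.000)
cell (7,3): code 0010 → (7.000,3.410)–(7.873,4.000)
cell (7,4): code 0111 → (7.873,4.000)–(8.000,4.468)
cell (7,5): code 1011 → (8.000,5.175)–(7.176,6.000)
cell (7,6): code 0001 → (7.176,6.000)–(7.000,6.090)
cell (8,4): code 0010 → (8.000,4.468)–(8.090,5.000)
cell (8,5): code 0001 → (8.090,5.000)–(8.000,5.175)
total: 12 segments, chained into 1 closed loop(s), length Σ = 8.321298

segments=12 loops=1 length=8.321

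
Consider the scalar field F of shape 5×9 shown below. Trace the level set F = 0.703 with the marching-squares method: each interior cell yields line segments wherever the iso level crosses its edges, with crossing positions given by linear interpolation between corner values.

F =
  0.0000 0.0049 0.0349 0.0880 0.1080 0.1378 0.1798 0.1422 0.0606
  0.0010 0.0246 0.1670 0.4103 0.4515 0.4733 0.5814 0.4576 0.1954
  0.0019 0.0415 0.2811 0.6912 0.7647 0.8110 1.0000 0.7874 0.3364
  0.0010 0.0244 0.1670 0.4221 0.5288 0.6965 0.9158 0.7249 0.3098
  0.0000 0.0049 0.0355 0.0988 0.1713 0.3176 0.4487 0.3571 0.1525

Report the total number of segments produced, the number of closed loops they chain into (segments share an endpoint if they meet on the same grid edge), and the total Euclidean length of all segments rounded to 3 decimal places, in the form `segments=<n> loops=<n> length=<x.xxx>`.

segments=12 loops=1 length=9.748

cell (1,3): code 0100 → (1.803,4.000)–(2.000,3.161)
cell (1,4): code 1100 → (1.680,5.000)–(1.803,4.000)
cell (1,5): code 1100 → (1.290,6.000)–(1.680,5.000)
cell (1,6): code 1100 → (1.744,7.000)–(1.290,6.000)
cell (1,7): code 1000 → (2.000,7.187)–(1.744,7.000)
cell (2,3): code 0010 → (2.000,3.161)–(2.262,4.000)
cell (2,4): code 0011 → (2.262,4.000)–(2.943,5.000)
cell (2,5): code 0111 → (2.943,5.000)–(3.000,5.030)
cell (2,7): code 1001 → (3.000,7.053)–(2.000,7.187)
cell (3,5): code 0010 → (3.000,5.030)–(3.456,6.000)
cell (3,6): code 0011 → (3.456,6.000)–(3.060,7.000)
cell (3,7): code 0001 → (3.060,7.000)–(3.000,7.053)
total: 12 segments, chained into 1 closed loop(s), length Σ = 9.747761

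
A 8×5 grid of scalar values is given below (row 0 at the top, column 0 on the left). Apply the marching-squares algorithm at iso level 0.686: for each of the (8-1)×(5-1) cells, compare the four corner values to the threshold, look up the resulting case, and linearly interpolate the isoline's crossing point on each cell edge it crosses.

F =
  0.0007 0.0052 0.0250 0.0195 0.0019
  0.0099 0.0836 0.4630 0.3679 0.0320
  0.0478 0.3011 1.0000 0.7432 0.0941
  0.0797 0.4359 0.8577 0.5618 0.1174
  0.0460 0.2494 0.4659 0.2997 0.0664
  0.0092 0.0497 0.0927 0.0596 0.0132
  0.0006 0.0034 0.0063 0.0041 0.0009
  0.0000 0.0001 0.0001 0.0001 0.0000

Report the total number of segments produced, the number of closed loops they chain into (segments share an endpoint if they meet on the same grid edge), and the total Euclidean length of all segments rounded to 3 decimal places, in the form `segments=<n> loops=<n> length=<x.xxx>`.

cell (1,1): code 0100 → (1.415,2.000)–(2.000,1.551)
cell (1,2): code 1100 → (1.848,3.000)–(1.415,2.000)
cell (1,3): code 1000 → (2.000,3.088)–(1.848,3.000)
cell (2,1): code 0110 → (2.000,1.551)–(3.000,1.593)
cell (2,2): code 1011 → (3.000,2.580)–(2.315,3.000)
cell (2,3): code 0001 → (2.315,3.000)–(2.000,3.088)
cell (3,1): code 0010 → (3.000,1.593)–(3.438,2.000)
cell (3,2): code 0001 → (3.438,2.000)–(3.000,2.580)
total: 8 segments, chained into 1 closed loop(s), length Σ = 5.459571

segments=8 loops=1 length=5.460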